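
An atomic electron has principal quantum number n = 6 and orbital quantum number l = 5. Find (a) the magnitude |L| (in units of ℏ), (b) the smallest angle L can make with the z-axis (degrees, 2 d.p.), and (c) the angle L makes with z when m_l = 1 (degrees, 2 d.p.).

|L| = ℏ√(5·6) = √30 ℏ ≈ 5.477ℏ.
cos θ_min = 5/√30, so θ_min ≈ 24.09°.
For m_l = 1: cos θ = 1/√30, θ ≈ 79.48°.

|L| = √30 ℏ ≈ 5.477ℏ; θ_min ≈ 24.09°; θ(m_l=1) ≈ 79.48°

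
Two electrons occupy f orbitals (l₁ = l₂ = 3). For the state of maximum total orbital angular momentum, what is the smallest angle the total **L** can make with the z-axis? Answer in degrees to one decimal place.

By the triangle rule, |l₁ − l₂| ≤ L ≤ l₁ + l₂.
Allowed values: L = 0, 1, 2, 3, 4, 5, 6.
The maximum is L = 6, with |L_tot| = ℏ√(6·7) = √42 ℏ.
The minimum angle with z is arccos(6/√42) ≈ 22.2°.

θ_min ≈ 22.2°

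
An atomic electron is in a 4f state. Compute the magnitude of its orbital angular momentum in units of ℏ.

The 4f subshell has l = 3.
|L| = ℏ√(l(l+1)) = ℏ√(3·4) = 2√3 ℏ

|L| = 2√3 ℏ ≈ 3.464ℏ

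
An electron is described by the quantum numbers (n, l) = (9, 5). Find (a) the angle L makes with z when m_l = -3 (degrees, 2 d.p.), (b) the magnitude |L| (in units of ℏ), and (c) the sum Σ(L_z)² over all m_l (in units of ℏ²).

For m_l = -3: cos θ = -3/√30, θ ≈ 123.21°.
|L| = ℏ√(5·6) = √30 ℏ ≈ 5.477ℏ.
Σ m_l² = 110, so Σ(L_z)² = 110 ℏ².

θ(m_l=-3) ≈ 123.21°; |L| = √30 ℏ ≈ 5.477ℏ; Σ(L_z)² = 110 ℏ²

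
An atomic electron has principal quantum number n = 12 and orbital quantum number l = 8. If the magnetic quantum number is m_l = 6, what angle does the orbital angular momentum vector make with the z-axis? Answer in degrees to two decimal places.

θ ≈ 45.00°

|L|² = l(l+1)ℏ² = 72ℏ², so |L| = 6√2 ℏ.
L_z = m_l ℏ = 6ℏ.
cos θ = L_z/|L| = 6/√72, so θ ≈ 45.00°.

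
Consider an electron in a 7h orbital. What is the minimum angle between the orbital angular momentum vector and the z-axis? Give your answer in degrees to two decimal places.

7h means n = 7, l = 5.
|L| = √(l(l+1)) ℏ = √30 ℏ.
The smallest angle corresponds to the largest L_z, i.e. m_l = l = 5, giving L_z = 5ℏ.
cos θ_min = 5/√30, so θ_min ≈ 24.09°.

θ_min ≈ 24.09°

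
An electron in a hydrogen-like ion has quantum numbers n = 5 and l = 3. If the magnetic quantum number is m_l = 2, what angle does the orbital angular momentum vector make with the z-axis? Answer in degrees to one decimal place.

|L| = √(l(l+1)) ℏ = 2√3 ℏ.
L_z = m_l ℏ = 2ℏ.
cos θ = L_z/|L| = 2/√12, so θ ≈ 54.7°.

θ ≈ 54.7°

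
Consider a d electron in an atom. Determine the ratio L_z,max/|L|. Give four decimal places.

D corresponds to l = 2.
|L| = √6 ℏ ≈ 2.4495ℏ, while L_z,max = lℏ = 2ℏ.
L_z,max/|L| = 2/√6 = 0.8165.

L_z,max/|L| = 0.8165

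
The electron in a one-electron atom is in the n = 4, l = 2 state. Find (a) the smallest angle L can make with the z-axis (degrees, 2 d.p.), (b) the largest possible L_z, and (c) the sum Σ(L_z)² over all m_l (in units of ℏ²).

θ_min ≈ 35.26°; L_z,max = 2ℏ; Σ(L_z)² = 10 ℏ²

cos θ_min = 2/√6, so θ_min ≈ 35.26°.
L_z,max = lℏ = 2ℏ.
Σ m_l² = 10, so Σ(L_z)² = 10 ℏ².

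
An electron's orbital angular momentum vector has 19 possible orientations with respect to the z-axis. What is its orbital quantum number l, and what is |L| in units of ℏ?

l = 9, |L| = 3√10 ℏ ≈ 9.487ℏ

2l + 1 = 19 ⇒ l = 9.
Then |L| = √(l(l+1)) ℏ = 3√10 ℏ.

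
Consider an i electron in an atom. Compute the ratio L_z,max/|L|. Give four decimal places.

The letter i corresponds to l = 6.
|L| = √42 ℏ ≈ 6.4807ℏ, while L_z,max = lℏ = 6ℏ.
L_z,max/|L| = 6/√42 = 0.9258.

L_z,max/|L| = 0.9258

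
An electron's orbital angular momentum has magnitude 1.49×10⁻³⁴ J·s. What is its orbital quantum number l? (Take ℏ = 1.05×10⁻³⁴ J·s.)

Dividing by ℏ: |L|/ℏ ≈ 1.419.
(|L|/ℏ)² = l(l+1) ≈ 2.01 ⇒ l = 1.

l = 1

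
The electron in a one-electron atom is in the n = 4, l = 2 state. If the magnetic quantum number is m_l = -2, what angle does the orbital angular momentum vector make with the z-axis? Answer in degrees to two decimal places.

θ ≈ 144.74°

|L| = √(l(l+1)) ℏ = √6 ℏ.
L_z = m_l ℏ = −2ℏ.
cos θ = L_z/|L| = -2/√6, so θ ≈ 144.74°.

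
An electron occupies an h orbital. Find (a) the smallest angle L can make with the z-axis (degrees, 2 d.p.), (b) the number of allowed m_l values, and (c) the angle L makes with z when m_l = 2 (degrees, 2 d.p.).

θ_min ≈ 24.09°; 11 values; θ(m_l=2) ≈ 68.58°

The letter h corresponds to l = 5.
cos θ_min = 5/√30, so θ_min ≈ 24.09°.
There are 2l+1 = 11 values of m_l.
For m_l = 2: cos θ = 2/√30, θ ≈ 68.58°.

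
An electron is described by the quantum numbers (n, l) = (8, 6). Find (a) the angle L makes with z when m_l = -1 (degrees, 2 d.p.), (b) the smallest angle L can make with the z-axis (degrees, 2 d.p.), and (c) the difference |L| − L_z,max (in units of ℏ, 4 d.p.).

For m_l = -1: cos θ = -1/√42, θ ≈ 98.88°.
cos θ_min = 6/√42, so θ_min ≈ 22.21°.
|L| − L_z,max = (√42 − 6)ℏ ≈ 0.4807ℏ.

θ(m_l=-1) ≈ 98.88°; θ_min ≈ 22.21°; |L|−L_z,max ≈ 0.4807ℏ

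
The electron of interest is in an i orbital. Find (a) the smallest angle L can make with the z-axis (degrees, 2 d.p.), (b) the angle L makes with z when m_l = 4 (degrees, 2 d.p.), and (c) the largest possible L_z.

θ_min ≈ 22.21°; θ(m_l=4) ≈ 51.89°; L_z,max = 6ℏ

An i state has l = 6.
cos θ_min = 6/√42, so θ_min ≈ 22.21°.
For m_l = 4: cos θ = 4/√42, θ ≈ 51.89°.
L_z,max = lℏ = 6ℏ.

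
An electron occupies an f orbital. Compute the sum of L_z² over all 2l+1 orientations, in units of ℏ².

Σ(L_z)² = 28 ℏ²

An f state has l = 3.
m_l runs from −3 to 3, i.e. {-3, -2, -1, 0, 1, 2, 3}.
Summing m² from −3 to 3: Σ m_l² = 28.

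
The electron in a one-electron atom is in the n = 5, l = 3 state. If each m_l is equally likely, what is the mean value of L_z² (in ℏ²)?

m_l ∈ {-3, -2, -1, 0, 1, 2, 3}.
⟨L_z²⟩ = ℏ²·l(l+1)/3 = 4ℏ².

⟨L_z²⟩ = 4 ℏ²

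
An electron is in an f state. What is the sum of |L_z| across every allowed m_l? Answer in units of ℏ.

Σ|L_z| = 12 ℏ

An f state has l = 3.
The allowed m_l values are -3, -2, -1, 0, 1, 2, 3.
Σ|m_l| = 2(1+2+…+3) = 12.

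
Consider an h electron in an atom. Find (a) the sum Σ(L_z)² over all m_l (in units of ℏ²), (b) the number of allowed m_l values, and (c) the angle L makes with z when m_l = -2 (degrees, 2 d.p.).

Σ(L_z)² = 110 ℏ²; 11 values; θ(m_l=-2) ≈ 111.42°

H corresponds to l = 5.
Σ m_l² = 110, so Σ(L_z)² = 110 ℏ².
There are 2l+1 = 11 values of m_l.
For m_l = -2: cos θ = -2/√30, θ ≈ 111.42°.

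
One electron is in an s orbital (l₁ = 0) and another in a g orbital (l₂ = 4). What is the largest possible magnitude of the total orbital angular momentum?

|L_tot|_max = 2√5 ℏ ≈ 4.472ℏ

By the triangle rule, |l₁ − l₂| ≤ L ≤ l₁ + l₂.
Allowed values: L = 4.
The largest magnitude corresponds to L = 4: |L_tot| = ℏ√(4·5) = 2√5 ℏ.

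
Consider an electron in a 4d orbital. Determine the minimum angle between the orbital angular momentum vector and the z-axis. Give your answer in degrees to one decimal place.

4d means n = 4, l = 2.
|L|² = l(l+1)ℏ² = 6ℏ², so |L| = √6 ℏ.
The smallest angle corresponds to the largest L_z, i.e. m_l = l = 2, giving L_z = 2ℏ.
cos θ_min = 2/√6, so θ_min ≈ 35.3°.

θ_min ≈ 35.3°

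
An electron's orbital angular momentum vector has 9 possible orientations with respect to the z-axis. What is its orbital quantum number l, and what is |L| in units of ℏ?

l = 4, |L| = 2√5 ℏ ≈ 4.472ℏ

9 = 2l + 1, so l = (9−1)/2 = 4.
|L| = ℏ√(l(l+1)) = ℏ√(4·5) = 2√5 ℏ.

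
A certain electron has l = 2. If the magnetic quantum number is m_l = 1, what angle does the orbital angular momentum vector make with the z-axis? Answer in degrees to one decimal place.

|L| = ℏ√(l(l+1)) = √6 ℏ.
L_z = m_l ℏ = 1ℏ.
cos θ = L_z/|L| = 1/√6, so θ ≈ 65.9°.

θ ≈ 65.9°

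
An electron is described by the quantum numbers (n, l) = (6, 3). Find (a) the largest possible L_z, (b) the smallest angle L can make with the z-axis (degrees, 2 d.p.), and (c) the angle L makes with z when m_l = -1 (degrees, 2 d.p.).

L_z,max = 3ℏ; θ_min ≈ 30.00°; θ(m_l=-1) ≈ 106.78°

L_z,max = lℏ = 3ℏ.
cos θ_min = 3/√12, so θ_min ≈ 30.00°.
For m_l = -1: cos θ = -1/√12, θ ≈ 106.78°.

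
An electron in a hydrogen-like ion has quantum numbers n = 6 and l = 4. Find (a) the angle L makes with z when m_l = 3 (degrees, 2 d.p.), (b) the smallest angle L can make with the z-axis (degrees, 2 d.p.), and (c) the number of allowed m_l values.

For m_l = 3: cos θ = 3/√20, θ ≈ 47.87°.
cos θ_min = 4/√20, so θ_min ≈ 26.57°.
There are 2l+1 = 9 values of m_l.

θ(m_l=3) ≈ 47.87°; θ_min ≈ 26.57°; 9 values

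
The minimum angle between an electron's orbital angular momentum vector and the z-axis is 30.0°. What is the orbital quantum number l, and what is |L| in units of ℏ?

cos²θ_min = l/(l+1) = 0.7500.
l = cos²θ/sin²θ ≈ 3.
Then |L| = ℏ√(3·4) = 2√3 ℏ.

l = 3, |L| = 2√3 ℏ ≈ 3.464ℏ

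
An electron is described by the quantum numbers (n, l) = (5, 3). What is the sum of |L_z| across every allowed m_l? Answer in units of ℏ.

Σ|L_z| = 12 ℏ

m_l ∈ {-3, -2, -1, 0, 1, 2, 3}.
Σ|m_l| = 2·3(3+1)/2 = 12.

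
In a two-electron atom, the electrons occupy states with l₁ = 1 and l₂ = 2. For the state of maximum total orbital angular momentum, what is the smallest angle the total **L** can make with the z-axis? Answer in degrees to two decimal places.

L runs from |1 − 2| = 1 to 1 + 2 = 3.
Allowed values: L = 1, 2, 3.
The maximum is L = 3, with |L_tot| = ℏ√(3·4) = 2√3 ℏ.
The minimum angle with z is arccos(3/√12) ≈ 30.00°.

θ_min ≈ 30.00°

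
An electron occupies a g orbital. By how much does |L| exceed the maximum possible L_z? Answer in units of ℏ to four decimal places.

|L| − L_z,max ≈ 0.4721ℏ

For a g orbital, l = 4.
|L| = 2√5 ℏ ≈ 4.4721ℏ, while L_z,max = lℏ = 4ℏ.
The difference is (2√5 − 4)ℏ ≈ 0.4721ℏ.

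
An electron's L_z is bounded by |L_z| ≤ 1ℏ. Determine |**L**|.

L_z,max = lℏ, so l = 1.
|L| = ℏ√(l(l+1)) = √2 ℏ.

|L| = √2 ℏ ≈ 1.414ℏ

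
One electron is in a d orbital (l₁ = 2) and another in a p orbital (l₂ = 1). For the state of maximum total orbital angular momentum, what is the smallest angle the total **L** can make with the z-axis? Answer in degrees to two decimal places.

L runs from |2 − 1| = 1 to 2 + 1 = 3.
L ∈ {1, 2, 3}.
The maximum is L = 3, with |L_tot| = ℏ√(3·4) = 2√3 ℏ.
The minimum angle with z is arccos(3/√12) ≈ 30.00°.

θ_min ≈ 30.00°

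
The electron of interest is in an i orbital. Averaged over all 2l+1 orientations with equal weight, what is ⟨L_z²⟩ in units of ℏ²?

For an i orbital, l = 6.
The allowed m_l values are -6, -5, -4, -3, -2, -1, 0, 1, 2, 3, 4, 5, 6.
⟨L_z²⟩ = ℏ²·l(l+1)/3 = 14ℏ².

⟨L_z²⟩ = 14 ℏ²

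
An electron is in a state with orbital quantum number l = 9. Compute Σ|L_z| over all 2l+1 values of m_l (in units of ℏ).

Σ|L_z| = 90 ℏ

m_l ∈ {-9, -8, -7, -6, -5, -4, -3, -2, -1, 0, 1, 2, 3, 4, 5, 6, 7, 8, 9}.
Σ|m_l| = l(l+1) = 90.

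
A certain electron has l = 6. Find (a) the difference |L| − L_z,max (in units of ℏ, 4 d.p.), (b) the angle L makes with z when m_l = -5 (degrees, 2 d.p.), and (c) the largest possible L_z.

|L|−L_z,max ≈ 0.4807ℏ; θ(m_l=-5) ≈ 140.49°; L_z,max = 6ℏ

|L| − L_z,max = (√42 − 6)ℏ ≈ 0.4807ℏ.
For m_l = -5: cos θ = -5/√42, θ ≈ 140.49°.
L_z,max = lℏ = 6ℏ.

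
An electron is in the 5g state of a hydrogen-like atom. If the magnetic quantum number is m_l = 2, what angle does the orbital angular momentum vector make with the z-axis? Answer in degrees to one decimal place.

θ ≈ 63.4°

5g means n = 5, l = 4.
|L|² = l(l+1)ℏ² = 20ℏ², so |L| = 2√5 ℏ.
L_z = m_l ℏ = 2ℏ.
cos θ = L_z/|L| = 2/√20, so θ ≈ 63.4°.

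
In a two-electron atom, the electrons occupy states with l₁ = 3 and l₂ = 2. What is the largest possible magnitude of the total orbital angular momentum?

|L_tot|_max = √30 ℏ ≈ 5.477ℏ

The total orbital quantum number L ranges from |l₁ − l₂| to l₁ + l₂ in integer steps.
So L can be 1, 2, 3, 4, 5.
The largest magnitude corresponds to L = 5: |L_tot| = ℏ√(5·6) = √30 ℏ.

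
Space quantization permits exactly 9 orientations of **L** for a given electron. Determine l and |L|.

l = 4, |L| = 2√5 ℏ ≈ 4.472ℏ

9 = 2l + 1, so l = (9−1)/2 = 4.
|L| = ℏ√(l(l+1)) = ℏ√(4·5) = 2√5 ℏ.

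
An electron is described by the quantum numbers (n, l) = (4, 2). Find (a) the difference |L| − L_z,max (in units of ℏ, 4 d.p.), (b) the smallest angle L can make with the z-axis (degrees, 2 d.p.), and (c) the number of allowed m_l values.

|L|−L_z,max ≈ 0.4495ℏ; θ_min ≈ 35.26°; 5 values

|L| − L_z,max = (√6 − 2)ℏ ≈ 0.4495ℏ.
cos θ_min = 2/√6, so θ_min ≈ 35.26°.
There are 2l+1 = 5 values of m_l.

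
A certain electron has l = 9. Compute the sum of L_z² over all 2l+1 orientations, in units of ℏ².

Σ(L_z)² = 570 ℏ²

m_l runs from −9 to 9, i.e. {-9, -8, -7, -6, -5, -4, -3, -2, -1, 0, 1, 2, 3, 4, 5, 6, 7, 8, 9}.
Σ m_l² = 2·(1 + 4 + 9 + 16 + 25 + 36 + 49 + 64 + 81) = 570.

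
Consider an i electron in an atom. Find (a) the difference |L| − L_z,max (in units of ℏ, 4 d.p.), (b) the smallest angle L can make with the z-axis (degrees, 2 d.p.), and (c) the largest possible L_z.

I corresponds to l = 6.
|L| − L_z,max = (√42 − 6)ℏ ≈ 0.4807ℏ.
cos θ_min = 6/√42, so θ_min ≈ 22.21°.
L_z,max = lℏ = 6ℏ.

|L|−L_z,max ≈ 0.4807ℏ; θ_min ≈ 22.21°; L_z,max = 6ℏ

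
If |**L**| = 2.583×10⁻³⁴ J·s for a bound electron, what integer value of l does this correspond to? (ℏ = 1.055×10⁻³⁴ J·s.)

In units of ℏ, |L| ≈ 2.448.
l(l+1) ≈ 2.448² ≈ 5.99, so l = 2.

l = 2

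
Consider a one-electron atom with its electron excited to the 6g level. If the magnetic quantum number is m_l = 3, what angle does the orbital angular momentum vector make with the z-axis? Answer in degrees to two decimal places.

The 6g level has l = 4.
|L|² = l(l+1)ℏ² = 20ℏ², so |L| = 2√5 ℏ.
L_z = m_l ℏ = 3ℏ.
cos θ = L_z/|L| = 3/√20, so θ ≈ 47.87°.

θ ≈ 47.87°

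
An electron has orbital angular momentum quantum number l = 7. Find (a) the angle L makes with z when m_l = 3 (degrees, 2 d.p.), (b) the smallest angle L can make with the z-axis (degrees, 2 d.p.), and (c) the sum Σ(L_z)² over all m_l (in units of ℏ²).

For m_l = 3: cos θ = 3/√56, θ ≈ 66.37°.
cos θ_min = 7/√56, so θ_min ≈ 20.70°.
Σ m_l² = 280, so Σ(L_z)² = 280 ℏ².

θ(m_l=3) ≈ 66.37°; θ_min ≈ 20.70°; Σ(L_z)² = 280 ℏ²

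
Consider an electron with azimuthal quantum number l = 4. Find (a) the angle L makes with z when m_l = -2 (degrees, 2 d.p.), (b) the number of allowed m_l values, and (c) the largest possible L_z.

For m_l = -2: cos θ = -2/√20, θ ≈ 116.57°.
There are 2l+1 = 9 values of m_l.
L_z,max = lℏ = 4ℏ.

θ(m_l=-2) ≈ 116.57°; 9 values; L_z,max = 4ℏ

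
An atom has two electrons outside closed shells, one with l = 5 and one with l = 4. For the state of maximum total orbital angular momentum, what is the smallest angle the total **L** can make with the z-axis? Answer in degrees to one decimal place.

The total orbital quantum number L ranges from |l₁ − l₂| to l₁ + l₂ in integer steps.
Allowed values: L = 1, 2, 3, 4, 5, 6, 7, 8, 9.
The maximum is L = 9, with |L_tot| = ℏ√(9·10) = 3√10 ℏ.
The minimum angle with z is arccos(9/√90) ≈ 18.4°.

θ_min ≈ 18.4°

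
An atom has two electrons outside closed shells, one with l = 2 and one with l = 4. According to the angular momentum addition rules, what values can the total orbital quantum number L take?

L = 2, 3, 4, 5, 6

L runs from |2 − 4| = 2 to 2 + 4 = 6.
Allowed values: L = 2, 3, 4, 5, 6.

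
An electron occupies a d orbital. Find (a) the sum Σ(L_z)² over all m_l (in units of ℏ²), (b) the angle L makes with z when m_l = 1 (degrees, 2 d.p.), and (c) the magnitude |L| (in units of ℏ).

A d state has l = 2.
Σ m_l² = 10, so Σ(L_z)² = 10 ℏ².
For m_l = 1: cos θ = 1/√6, θ ≈ 65.91°.
|L| = ℏ√(2·3) = √6 ℏ ≈ 2.449ℏ.

Σ(L_z)² = 10 ℏ²; θ(m_l=1) ≈ 65.91°; |L| = √6 ℏ ≈ 2.449ℏ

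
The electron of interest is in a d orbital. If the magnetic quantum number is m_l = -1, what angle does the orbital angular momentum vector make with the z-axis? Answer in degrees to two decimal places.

The letter d corresponds to l = 2.
|L| = √(l(l+1)) ℏ = √6 ℏ.
L_z = m_l ℏ = −1ℏ.
cos θ = L_z/|L| = -1/√6, so θ ≈ 114.09°.

θ ≈ 114.09°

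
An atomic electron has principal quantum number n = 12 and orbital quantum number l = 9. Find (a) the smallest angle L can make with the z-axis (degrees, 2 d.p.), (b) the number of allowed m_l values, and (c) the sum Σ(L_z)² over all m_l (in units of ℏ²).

θ_min ≈ 18.43°; 19 values; Σ(L_z)² = 570 ℏ²

cos θ_min = 9/√90, so θ_min ≈ 18.43°.
There are 2l+1 = 19 values of m_l.
Σ m_l² = 570, so Σ(L_z)² = 570 ℏ².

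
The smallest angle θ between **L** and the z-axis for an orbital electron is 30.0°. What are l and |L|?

cos²θ_min = l/(l+1) = 0.7500.
Solving: l = 3.
Then |L| = ℏ√(3·4) = 2√3 ℏ.

l = 3, |L| = 2√3 ℏ ≈ 3.464ℏ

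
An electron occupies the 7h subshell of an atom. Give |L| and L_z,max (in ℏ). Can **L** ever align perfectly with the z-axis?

The 7h subshell has l = 5.
|L| = √30 ℏ ≈ 5.4772ℏ, while L_z,max = lℏ = 5ℏ.
Since |L| > L_z,max, the vector can never point exactly along z; the closest it comes is θ_min = arccos(5/√30) ≈ 24.1°.

No: L_z,max = 5ℏ < |L| = √30 ℏ ≈ 5.477ℏ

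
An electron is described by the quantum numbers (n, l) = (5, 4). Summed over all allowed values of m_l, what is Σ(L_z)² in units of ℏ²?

Σ(L_z)² = 60 ℏ²

The allowed m_l values are -4, -3, -2, -1, 0, 1, 2, 3, 4.
Σ m_l² = l(l+1)(2l+1)/3 = 4·5·9/3 = 60.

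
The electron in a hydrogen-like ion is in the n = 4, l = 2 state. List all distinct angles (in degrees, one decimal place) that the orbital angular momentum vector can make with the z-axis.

|L| = √(l(l+1)) ℏ = √6 ℏ.
cos θ = m_l/√6 for each m_l ∈ {-2, -1, 0, 1, 2}.

θ ∈ {35.3°, 65.9°, 90.0°, 114.1°, 144.7°}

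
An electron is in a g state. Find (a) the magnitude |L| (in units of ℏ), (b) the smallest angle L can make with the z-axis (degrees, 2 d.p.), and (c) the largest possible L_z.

|L| = 2√5 ℏ ≈ 4.472ℏ; θ_min ≈ 26.57°; L_z,max = 4ℏ

G corresponds to l = 4.
|L| = ℏ√(4·5) = 2√5 ℏ ≈ 4.472ℏ.
cos θ_min = 4/√20, so θ_min ≈ 26.57°.
L_z,max = lℏ = 4ℏ.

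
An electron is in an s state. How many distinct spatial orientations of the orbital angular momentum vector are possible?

An s state has l = 0.
The number of m_l values is 2l + 1 = 2·0 + 1 = 1.

1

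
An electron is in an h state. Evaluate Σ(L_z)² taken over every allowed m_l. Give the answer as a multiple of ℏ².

For an h orbital, l = 5.
The allowed m_l values are -5, -4, -3, -2, -1, 0, 1, 2, 3, 4, 5.
Summing m² from −5 to 5: Σ m_l² = 110.

Σ(L_z)² = 110 ℏ²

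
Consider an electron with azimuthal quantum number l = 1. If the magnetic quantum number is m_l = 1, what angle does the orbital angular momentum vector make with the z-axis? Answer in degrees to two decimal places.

θ ≈ 45.00°

|L| = ℏ√(l(l+1)) = √2 ℏ.
L_z = m_l ℏ = 1ℏ.
cos θ = L_z/|L| = 1/√2, so θ ≈ 45.00°.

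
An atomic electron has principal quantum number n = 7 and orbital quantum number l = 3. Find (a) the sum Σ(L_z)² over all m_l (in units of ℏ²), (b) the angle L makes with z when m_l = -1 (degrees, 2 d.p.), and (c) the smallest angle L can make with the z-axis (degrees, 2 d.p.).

Σ(L_z)² = 28 ℏ²; θ(m_l=-1) ≈ 106.78°; θ_min ≈ 30.00°

Σ m_l² = 28, so Σ(L_z)² = 28 ℏ².
For m_l = -1: cos θ = -1/√12, θ ≈ 106.78°.
cos θ_min = 3/√12, so θ_min ≈ 30.00°.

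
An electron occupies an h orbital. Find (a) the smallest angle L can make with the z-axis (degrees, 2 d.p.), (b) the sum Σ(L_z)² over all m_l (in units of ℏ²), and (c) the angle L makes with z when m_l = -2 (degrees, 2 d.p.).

An h state has l = 5.
cos θ_min = 5/√30, so θ_min ≈ 24.09°.
Σ m_l² = 110, so Σ(L_z)² = 110 ℏ².
For m_l = -2: cos θ = -2/√30, θ ≈ 111.42°.

θ_min ≈ 24.09°; Σ(L_z)² = 110 ℏ²; θ(m_l=-2) ≈ 111.42°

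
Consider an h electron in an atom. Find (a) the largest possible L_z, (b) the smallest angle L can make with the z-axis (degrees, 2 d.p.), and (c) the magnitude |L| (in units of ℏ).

An h state has l = 5.
L_z,max = lℏ = 5ℏ.
cos θ_min = 5/√30, so θ_min ≈ 24.09°.
|L| = ℏ√(5·6) = √30 ℏ ≈ 5.477ℏ.

L_z,max = 5ℏ; θ_min ≈ 24.09°; |L| = √30 ℏ ≈ 5.477ℏ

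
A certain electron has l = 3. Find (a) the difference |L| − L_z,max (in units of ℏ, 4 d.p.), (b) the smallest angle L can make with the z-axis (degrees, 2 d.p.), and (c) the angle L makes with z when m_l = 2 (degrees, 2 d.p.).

|L|−L_z,max ≈ 0.4641ℏ; θ_min ≈ 30.00°; θ(m_l=2) ≈ 54.74°

|L| − L_z,max = (2√3 − 3)ℏ ≈ 0.4641ℏ.
cos θ_min = 3/√12, so θ_min ≈ 30.00°.
For m_l = 2: cos θ = 2/√12, θ ≈ 54.74°.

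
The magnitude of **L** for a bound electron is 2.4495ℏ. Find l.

l = 2

|L| = ℏ√(l(l+1)), so l(l+1) = 6.
The positive root is l = 2.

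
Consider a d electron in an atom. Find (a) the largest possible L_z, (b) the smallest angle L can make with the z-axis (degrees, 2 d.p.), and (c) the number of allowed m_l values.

The letter d corresponds to l = 2.
L_z,max = lℏ = 2ℏ.
cos θ_min = 2/√6, so θ_min ≈ 35.26°.
There are 2l+1 = 5 values of m_l.

L_z,max = 2ℏ; θ_min ≈ 35.26°; 5 values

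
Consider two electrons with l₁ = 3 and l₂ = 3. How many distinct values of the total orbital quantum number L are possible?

7

Angular momentum addition gives L = |l₁ − l₂|, …, l₁ + l₂.
So L can be 0, 1, 2, 3, 4, 5, 6.
That is 7 values.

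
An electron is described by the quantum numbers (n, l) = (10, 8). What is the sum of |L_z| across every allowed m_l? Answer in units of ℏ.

Σ|L_z| = 72 ℏ

The allowed m_l values are -8, -7, -6, -5, -4, -3, -2, -1, 0, 1, 2, 3, 4, 5, 6, 7, 8.
Σ|m_l| = l(l+1) = 72.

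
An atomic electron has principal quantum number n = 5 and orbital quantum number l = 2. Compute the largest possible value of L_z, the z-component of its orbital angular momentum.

L_z,max = 2ℏ

L_z = m_l ℏ with m_l ∈ {−2, …, 2}; the maximum is m_l = 2.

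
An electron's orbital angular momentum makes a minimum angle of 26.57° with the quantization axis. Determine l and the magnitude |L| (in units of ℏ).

cos θ_min = l/√(l(l+1)) = √(l/(l+1)), so l/(l+1) = cos²(26.57°) = 0.7999.
l = cos²θ/sin²θ ≈ 4.
Then |L| = ℏ√(4·5) = 2√5 ℏ.

l = 4, |L| = 2√5 ℏ ≈ 4.472ℏ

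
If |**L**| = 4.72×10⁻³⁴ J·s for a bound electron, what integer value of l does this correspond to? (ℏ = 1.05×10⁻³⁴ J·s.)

Dividing by ℏ: |L|/ℏ ≈ 4.495.
Set l(l+1) = 20.21; the integer solution is l = 4.

l = 4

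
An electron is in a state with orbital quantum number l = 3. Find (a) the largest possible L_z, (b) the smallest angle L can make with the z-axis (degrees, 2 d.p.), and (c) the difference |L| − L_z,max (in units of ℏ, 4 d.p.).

L_z,max = lℏ = 3ℏ.
cos θ_min = 3/√12, so θ_min ≈ 30.00°.
|L| − L_z,max = (2√3 − 3)ℏ ≈ 0.4641ℏ.

L_z,max = 3ℏ; θ_min ≈ 30.00°; |L|−L_z,max ≈ 0.4641ℏ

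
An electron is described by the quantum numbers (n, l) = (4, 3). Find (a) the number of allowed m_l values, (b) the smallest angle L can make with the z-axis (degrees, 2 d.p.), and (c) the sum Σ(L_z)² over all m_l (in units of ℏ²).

There are 2l+1 = 7 values of m_l.
cos θ_min = 3/√12, so θ_min ≈ 30.00°.
Σ m_l² = 28, so Σ(L_z)² = 28 ℏ².

7 values; θ_min ≈ 30.00°; Σ(L_z)² = 28 ℏ²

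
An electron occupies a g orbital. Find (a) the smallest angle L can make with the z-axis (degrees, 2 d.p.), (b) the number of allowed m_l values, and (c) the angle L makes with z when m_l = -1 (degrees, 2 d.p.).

θ_min ≈ 26.57°; 9 values; θ(m_l=-1) ≈ 102.92°

For a g orbital, l = 4.
cos θ_min = 4/√20, so θ_min ≈ 26.57°.
There are 2l+1 = 9 values of m_l.
For m_l = -1: cos θ = -1/√20, θ ≈ 102.92°.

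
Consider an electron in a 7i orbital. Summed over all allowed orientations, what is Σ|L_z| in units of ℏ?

Σ|L_z| = 42 ℏ

The 7i subshell has l = 6.
The allowed m_l values are -6, -5, -4, -3, -2, -1, 0, 1, 2, 3, 4, 5, 6.
Σ|m_l| = l(l+1) = 42.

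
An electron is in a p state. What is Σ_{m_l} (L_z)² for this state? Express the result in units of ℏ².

Σ(L_z)² = 2 ℏ²

For a p orbital, l = 1.
m_l runs from −1 to 1, i.e. {-1, 0, 1}.
Summing m² from −1 to 1: Σ m_l² = 2.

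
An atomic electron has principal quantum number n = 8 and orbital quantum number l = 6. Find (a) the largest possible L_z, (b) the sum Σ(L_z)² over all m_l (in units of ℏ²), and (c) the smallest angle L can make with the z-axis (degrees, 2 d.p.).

L_z,max = lℏ = 6ℏ.
Σ m_l² = 182, so Σ(L_z)² = 182 ℏ².
cos θ_min = 6/√42, so θ_min ≈ 22.21°.

L_z,max = 6ℏ; Σ(L_z)² = 182 ℏ²; θ_min ≈ 22.21°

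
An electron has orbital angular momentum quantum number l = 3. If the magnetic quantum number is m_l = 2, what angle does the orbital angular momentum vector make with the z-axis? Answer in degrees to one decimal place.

|L| = ℏ√(l(l+1)) = 2√3 ℏ.
L_z = m_l ℏ = 2ℏ.
cos θ = L_z/|L| = 2/√12, so θ ≈ 54.7°.

θ ≈ 54.7°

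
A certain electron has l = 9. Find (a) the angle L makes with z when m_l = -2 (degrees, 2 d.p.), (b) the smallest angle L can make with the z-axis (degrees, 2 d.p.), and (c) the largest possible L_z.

θ(m_l=-2) ≈ 102.17°; θ_min ≈ 18.43°; L_z,max = 9ℏ

For m_l = -2: cos θ = -2/√90, θ ≈ 102.17°.
cos θ_min = 9/√90, so θ_min ≈ 18.43°.
L_z,max = lℏ = 9ℏ.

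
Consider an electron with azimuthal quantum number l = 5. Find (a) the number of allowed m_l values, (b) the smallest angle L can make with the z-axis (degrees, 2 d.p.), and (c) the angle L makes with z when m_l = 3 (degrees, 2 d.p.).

11 values; θ_min ≈ 24.09°; θ(m_l=3) ≈ 56.79°

There are 2l+1 = 11 values of m_l.
cos θ_min = 5/√30, so θ_min ≈ 24.09°.
For m_l = 3: cos θ = 3/√30, θ ≈ 56.79°.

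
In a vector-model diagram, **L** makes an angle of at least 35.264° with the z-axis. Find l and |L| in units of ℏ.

l = 2, |L| = √6 ℏ ≈ 2.449ℏ

cos²θ_min = l/(l+1) = 0.6667.
Thus l = 0.6667/(1 − 0.6667) ≈ 2.
Then |L| = ℏ√(2·3) = √6 ℏ.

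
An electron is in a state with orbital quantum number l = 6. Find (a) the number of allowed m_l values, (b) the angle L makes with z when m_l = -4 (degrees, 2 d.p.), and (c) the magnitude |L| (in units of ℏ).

13 values; θ(m_l=-4) ≈ 128.11°; |L| = √42 ℏ ≈ 6.481ℏ

There are 2l+1 = 13 values of m_l.
For m_l = -4: cos θ = -4/√42, θ ≈ 128.11°.
|L| = ℏ√(6·7) = √42 ℏ ≈ 6.481ℏ.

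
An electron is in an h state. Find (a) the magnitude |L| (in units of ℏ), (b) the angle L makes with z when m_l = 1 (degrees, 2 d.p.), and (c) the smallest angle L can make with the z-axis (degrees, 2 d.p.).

|L| = √30 ℏ ≈ 5.477ℏ; θ(m_l=1) ≈ 79.48°; θ_min ≈ 24.09°

An h state has l = 5.
|L| = ℏ√(5·6) = √30 ℏ ≈ 5.477ℏ.
For m_l = 1: cos θ = 1/√30, θ ≈ 79.48°.
cos θ_min = 5/√30, so θ_min ≈ 24.09°.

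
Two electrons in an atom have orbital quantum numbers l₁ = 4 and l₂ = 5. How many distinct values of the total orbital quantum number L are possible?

9

By the triangle rule, |l₁ − l₂| ≤ L ≤ l₁ + l₂.
So L can be 1, 2, 3, 4, 5, 6, 7, 8, 9.
That is 9 values.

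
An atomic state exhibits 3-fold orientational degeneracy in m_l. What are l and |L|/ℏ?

2l + 1 = 3 ⇒ l = 1.
Then |L| = √(l(l+1)) ℏ = √2 ℏ.

l = 1, |L| = √2 ℏ ≈ 1.414ℏ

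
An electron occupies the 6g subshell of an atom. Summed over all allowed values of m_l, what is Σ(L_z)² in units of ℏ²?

The 6g subshell has l = 4.
m_l runs from −4 to 4, i.e. {-4, -3, -2, -1, 0, 1, 2, 3, 4}.
Summing m² from −4 to 4: Σ m_l² = 60.

Σ(L_z)² = 60 ℏ²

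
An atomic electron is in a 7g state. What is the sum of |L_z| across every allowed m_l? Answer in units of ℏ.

Σ|L_z| = 20 ℏ

For 7g, l = 4.
m_l runs from −4 to 4, i.e. {-4, -3, -2, -1, 0, 1, 2, 3, 4}.
Σ|m_l| = l(l+1) = 20.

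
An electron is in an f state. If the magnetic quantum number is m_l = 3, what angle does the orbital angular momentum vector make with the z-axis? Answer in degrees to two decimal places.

The letter f corresponds to l = 3.
|L| = ℏ√(l(l+1)) = 2√3 ℏ.
L_z = m_l ℏ = 3ℏ.
cos θ = L_z/|L| = 3/√12, so θ ≈ 30.00°.

θ ≈ 30.00°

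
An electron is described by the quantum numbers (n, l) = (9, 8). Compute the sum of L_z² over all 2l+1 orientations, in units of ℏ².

m_l ∈ {-8, -7, -6, -5, -4, -3, -2, -1, 0, 1, 2, 3, 4, 5, 6, 7, 8}.
Σ m_l² = 2·(1 + 4 + 9 + 16 + 25 + 36 + 49 + 64) = 408.

Σ(L_z)² = 408 ℏ²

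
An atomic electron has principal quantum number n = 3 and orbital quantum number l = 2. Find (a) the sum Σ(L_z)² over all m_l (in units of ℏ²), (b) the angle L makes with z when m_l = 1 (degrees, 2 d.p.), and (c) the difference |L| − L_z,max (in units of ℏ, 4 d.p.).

Σ(L_z)² = 10 ℏ²; θ(m_l=1) ≈ 65.91°; |L|−L_z,max ≈ 0.4495ℏ

Σ m_l² = 10, so Σ(L_z)² = 10 ℏ².
For m_l = 1: cos θ = 1/√6, θ ≈ 65.91°.
|L| − L_z,max = (√6 − 2)ℏ ≈ 0.4495ℏ.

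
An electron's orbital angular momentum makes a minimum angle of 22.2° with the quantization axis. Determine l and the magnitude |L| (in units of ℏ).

l = 6, |L| = √42 ℏ ≈ 6.481ℏ

cos θ_min = l/√(l(l+1)) = √(l/(l+1)), so l/(l+1) = cos²(22.2°) = 0.8572.
Thus l = 0.8572/(1 − 0.8572) ≈ 6.
Then |L| = ℏ√(6·7) = √42 ℏ.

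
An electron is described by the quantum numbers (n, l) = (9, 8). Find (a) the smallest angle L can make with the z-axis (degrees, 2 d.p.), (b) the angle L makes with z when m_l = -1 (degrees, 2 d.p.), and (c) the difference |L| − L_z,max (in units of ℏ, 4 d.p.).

cos θ_min = 8/√72, so θ_min ≈ 19.47°.
For m_l = -1: cos θ = -1/√72, θ ≈ 96.77°.
|L| − L_z,max = (6√2 − 8)ℏ ≈ 0.4853ℏ.

θ_min ≈ 19.47°; θ(m_l=-1) ≈ 96.77°; |L|−L_z,max ≈ 0.4853ℏ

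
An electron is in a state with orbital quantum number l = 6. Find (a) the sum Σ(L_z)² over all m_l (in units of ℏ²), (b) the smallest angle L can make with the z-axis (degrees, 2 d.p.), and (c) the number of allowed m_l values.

Σ m_l² = 182, so Σ(L_z)² = 182 ℏ².
cos θ_min = 6/√42, so θ_min ≈ 22.21°.
There are 2l+1 = 13 values of m_l.

Σ(L_z)² = 182 ℏ²; θ_min ≈ 22.21°; 13 values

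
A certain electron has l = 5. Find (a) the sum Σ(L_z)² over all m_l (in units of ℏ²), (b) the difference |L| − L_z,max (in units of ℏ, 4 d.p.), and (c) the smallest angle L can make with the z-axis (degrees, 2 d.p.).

Σ(L_z)² = 110 ℏ²; |L|−L_z,max ≈ 0.4772ℏ; θ_min ≈ 24.09°

Σ m_l² = 110, so Σ(L_z)² = 110 ℏ².
|L| − L_z,max = (√30 − 5)ℏ ≈ 0.4772ℏ.
cos θ_min = 5/√30, so θ_min ≈ 24.09°.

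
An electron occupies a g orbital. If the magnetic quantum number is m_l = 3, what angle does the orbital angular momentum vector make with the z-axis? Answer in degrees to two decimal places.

θ ≈ 47.87°

For a g orbital, l = 4.
|L| = √(l(l+1)) ℏ = 2√5 ℏ.
L_z = m_l ℏ = 3ℏ.
cos θ = L_z/|L| = 3/√20, so θ ≈ 47.87°.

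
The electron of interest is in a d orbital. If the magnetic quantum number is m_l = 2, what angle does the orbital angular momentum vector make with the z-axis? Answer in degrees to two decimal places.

For a d orbital, l = 2.
|L| = ℏ√(l(l+1)) = √6 ℏ.
L_z = m_l ℏ = 2ℏ.
cos θ = L_z/|L| = 2/√6, so θ ≈ 35.26°.

θ ≈ 35.26°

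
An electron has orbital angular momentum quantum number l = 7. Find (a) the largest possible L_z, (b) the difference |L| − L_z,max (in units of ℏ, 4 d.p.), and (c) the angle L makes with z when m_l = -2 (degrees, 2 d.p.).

L_z,max = lℏ = 7ℏ.
|L| − L_z,max = (2√14 − 7)ℏ ≈ 0.4833ℏ.
For m_l = -2: cos θ = -2/√56, θ ≈ 105.50°.

L_z,max = 7ℏ; |L|−L_z,max ≈ 0.4833ℏ; θ(m_l=-2) ≈ 105.50°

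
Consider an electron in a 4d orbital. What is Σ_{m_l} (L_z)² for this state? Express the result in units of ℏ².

The 4d subshell has l = 2.
The allowed m_l values are -2, -1, 0, 1, 2.
Summing m² from −2 to 2: Σ m_l² = 10.

Σ(L_z)² = 10 ℏ²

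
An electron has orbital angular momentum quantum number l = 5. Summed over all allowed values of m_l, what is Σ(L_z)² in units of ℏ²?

Σ(L_z)² = 110 ℏ²

m_l ∈ {-5, -4, -3, -2, -1, 0, 1, 2, 3, 4, 5}.
Σ m_l² = l(l+1)(2l+1)/3 = 5·6·11/3 = 110.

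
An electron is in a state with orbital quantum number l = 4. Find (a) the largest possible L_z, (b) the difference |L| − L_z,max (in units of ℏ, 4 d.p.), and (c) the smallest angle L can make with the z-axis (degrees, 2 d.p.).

L_z,max = lℏ = 4ℏ.
|L| − L_z,max = (2√5 − 4)ℏ ≈ 0.4721ℏ.
cos θ_min = 4/√20, so θ_min ≈ 26.57°.

L_z,max = 4ℏ; |L|−L_z,max ≈ 0.4721ℏ; θ_min ≈ 26.57°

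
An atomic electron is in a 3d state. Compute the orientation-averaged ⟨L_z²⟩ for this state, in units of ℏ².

The 3d subshell has l = 2.
m_l runs from −2 to 2, i.e. {-2, -1, 0, 1, 2}.
⟨L_z²⟩ = ℏ²·l(l+1)/3 = 2ℏ².

⟨L_z²⟩ = 2 ℏ²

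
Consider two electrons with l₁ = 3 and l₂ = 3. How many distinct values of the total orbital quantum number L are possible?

7

By the triangle rule, |l₁ − l₂| ≤ L ≤ l₁ + l₂.
L ∈ {0, 1, 2, 3, 4, 5, 6}.
That is 7 values.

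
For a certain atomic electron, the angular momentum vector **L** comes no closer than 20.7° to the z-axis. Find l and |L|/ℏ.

l = 7, |L| = 2√14 ℏ ≈ 7.483ℏ

cos θ_min = l/√(l(l+1)) = √(l/(l+1)), so l/(l+1) = cos²(20.7°) = 0.8751.
Solving: l = 7.
Then |L| = ℏ√(7·8) = 2√14 ℏ.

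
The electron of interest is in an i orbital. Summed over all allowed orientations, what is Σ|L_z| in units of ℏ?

Σ|L_z| = 42 ℏ

For an i orbital, l = 6.
m_l ∈ {-6, -5, -4, -3, -2, -1, 0, 1, 2, 3, 4, 5, 6}.
Σ|m_l| = 2·6(6+1)/2 = 42.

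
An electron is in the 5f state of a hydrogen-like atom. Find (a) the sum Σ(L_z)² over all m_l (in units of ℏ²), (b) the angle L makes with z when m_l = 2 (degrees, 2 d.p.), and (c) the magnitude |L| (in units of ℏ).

Σ(L_z)² = 28 ℏ²; θ(m_l=2) ≈ 54.74°; |L| = 2√3 ℏ ≈ 3.464ℏ

The 5f subshell has l = 3.
Σ m_l² = 28, so Σ(L_z)² = 28 ℏ².
For m_l = 2: cos θ = 2/√12, θ ≈ 54.74°.
|L| = ℏ√(3·4) = 2√3 ℏ ≈ 3.464ℏ.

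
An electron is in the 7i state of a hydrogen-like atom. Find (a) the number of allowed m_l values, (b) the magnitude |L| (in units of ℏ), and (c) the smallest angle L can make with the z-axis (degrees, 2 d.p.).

7i means n = 7, l = 6.
There are 2l+1 = 13 values of m_l.
|L| = ℏ√(6·7) = √42 ℏ ≈ 6.481ℏ.
cos θ_min = 6/√42, so θ_min ≈ 22.21°.

13 values; |L| = √42 ℏ ≈ 6.481ℏ; θ_min ≈ 22.21°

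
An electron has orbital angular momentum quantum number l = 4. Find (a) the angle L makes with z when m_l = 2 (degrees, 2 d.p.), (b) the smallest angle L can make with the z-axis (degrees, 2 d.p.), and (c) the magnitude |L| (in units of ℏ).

For m_l = 2: cos θ = 2/√20, θ ≈ 63.43°.
cos θ_min = 4/√20, so θ_min ≈ 26.57°.
|L| = ℏ√(4·5) = 2√5 ℏ ≈ 4.472ℏ.

θ(m_l=2) ≈ 63.43°; θ_min ≈ 26.57°; |L| = 2√5 ℏ ≈ 4.472ℏ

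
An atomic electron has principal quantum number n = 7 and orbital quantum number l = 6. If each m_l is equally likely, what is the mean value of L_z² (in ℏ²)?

⟨L_z²⟩ = 14 ℏ²

m_l runs from −6 to 6, i.e. {-6, -5, -4, -3, -2, -1, 0, 1, 2, 3, 4, 5, 6}.
Average of L_z² over 13 states: 182/13 ℏ² = 14 ℏ².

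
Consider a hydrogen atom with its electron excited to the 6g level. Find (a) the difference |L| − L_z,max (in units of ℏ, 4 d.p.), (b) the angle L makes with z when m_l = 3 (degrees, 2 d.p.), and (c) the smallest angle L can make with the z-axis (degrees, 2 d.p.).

The 6g level has l = 4.
|L| − L_z,max = (2√5 − 4)ℏ ≈ 0.4721ℏ.
For m_l = 3: cos θ = 3/√20, θ ≈ 47.87°.
cos θ_min = 4/√20, so θ_min ≈ 26.57°.

|L|−L_z,max ≈ 0.4721ℏ; θ(m_l=3) ≈ 47.87°; θ_min ≈ 26.57°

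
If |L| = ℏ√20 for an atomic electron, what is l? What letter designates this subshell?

(|L|/ℏ)² = l(l+1) = 20.
l² + l − 20 = 0 ⇒ l = 4.

l = 4 (g orbital)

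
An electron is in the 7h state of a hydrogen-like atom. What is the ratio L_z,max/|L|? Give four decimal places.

L_z,max/|L| = 0.9129

7h means n = 7, l = 5.
|L| = √30 ℏ ≈ 5.4772ℏ, while L_z,max = lℏ = 5ℏ.
L_z,max/|L| = 5/√30 = 0.9129.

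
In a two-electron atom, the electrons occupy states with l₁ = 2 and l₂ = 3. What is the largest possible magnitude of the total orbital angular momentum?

|L_tot|_max = √30 ℏ ≈ 5.477ℏ

The total orbital quantum number L ranges from |l₁ − l₂| to l₁ + l₂ in integer steps.
So L can be 1, 2, 3, 4, 5.
The largest magnitude corresponds to L = 5: |L_tot| = ℏ√(5·6) = √30 ℏ.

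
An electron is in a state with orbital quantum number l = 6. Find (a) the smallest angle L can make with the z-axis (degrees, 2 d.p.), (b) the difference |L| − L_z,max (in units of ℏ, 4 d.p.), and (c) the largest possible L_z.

θ_min ≈ 22.21°; |L|−L_z,max ≈ 0.4807ℏ; L_z,max = 6ℏ

cos θ_min = 6/√42, so θ_min ≈ 22.21°.
|L| − L_z,max = (√42 − 6)ℏ ≈ 0.4807ℏ.
L_z,max = lℏ = 6ℏ.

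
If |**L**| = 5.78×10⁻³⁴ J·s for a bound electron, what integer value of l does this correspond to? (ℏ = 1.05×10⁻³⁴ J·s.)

|L|/ℏ = (5.78×10⁻³⁴)/(1.05×10⁻³⁴) ≈ 5.505.
Set l(l+1) = 30.30; the integer solution is l = 5.

l = 5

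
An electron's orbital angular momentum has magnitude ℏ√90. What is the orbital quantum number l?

l = 9

|L| = ℏ√(l(l+1)), so l(l+1) = 90.
The positive root is l = 9.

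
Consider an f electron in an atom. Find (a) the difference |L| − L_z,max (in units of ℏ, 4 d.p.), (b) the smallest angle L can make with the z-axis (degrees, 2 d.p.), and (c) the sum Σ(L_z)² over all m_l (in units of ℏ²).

An f state has l = 3.
|L| − L_z,max = (2√3 − 3)ℏ ≈ 0.4641ℏ.
cos θ_min = 3/√12, so θ_min ≈ 30.00°.
Σ m_l² = 28, so Σ(L_z)² = 28 ℏ².

|L|−L_z,max ≈ 0.4641ℏ; θ_min ≈ 30.00°; Σ(L_z)² = 28 ℏ²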